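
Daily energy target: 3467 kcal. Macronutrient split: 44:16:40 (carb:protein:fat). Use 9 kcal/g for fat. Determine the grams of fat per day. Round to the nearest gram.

154 g/day

Fat energy = 40% × 3467 = 1386.8 kcal.
At 9 kcal/g: 1386.8 ÷ 9 = 154.0889 g.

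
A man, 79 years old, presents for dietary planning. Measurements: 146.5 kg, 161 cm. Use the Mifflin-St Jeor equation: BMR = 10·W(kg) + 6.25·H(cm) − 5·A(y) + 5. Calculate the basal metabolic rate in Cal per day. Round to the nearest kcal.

2081 Cal per day

Mifflin-St Jeor (male): BMR = 10(146.5) + 6.25(161) − 5(79) + 5 = 1465 + 1006.25 − 395 + 5 = 2081.25 kcal/day.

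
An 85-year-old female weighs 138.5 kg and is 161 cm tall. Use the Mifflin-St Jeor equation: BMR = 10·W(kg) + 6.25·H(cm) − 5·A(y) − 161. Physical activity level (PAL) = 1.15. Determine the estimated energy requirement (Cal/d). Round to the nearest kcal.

2076 Cal/d

Mifflin-St Jeor (female): BMR = 10(138.5) + 6.25(161) − 5(85) − 161 = 1385 + 1006.25 − 425 − 161 = 1805.25 kcal/day.
TEE = BMR × activity factor = 1805.25 × 1.15 = 2076.0375 kcal/day.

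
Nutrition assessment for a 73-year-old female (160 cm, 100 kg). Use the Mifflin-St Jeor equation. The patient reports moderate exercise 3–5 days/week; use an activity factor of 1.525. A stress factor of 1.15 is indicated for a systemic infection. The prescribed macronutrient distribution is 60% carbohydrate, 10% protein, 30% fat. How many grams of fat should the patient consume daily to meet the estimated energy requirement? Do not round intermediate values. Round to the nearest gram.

Mifflin-St Jeor (female): BMR = 10(100) + 6.25(160) − 5(73) − 161 = 1000 + 1000 − 365 − 161 = 1474 kcal/day.
TEE = 1474 × 1.525 = 2247.85 kcal/day.
With stress factor 1.15: 2247.85 × 1.15 = 2585.0275 kcal/day.
Fat energy = 30% × 2585.0275 = 775.5083 kcal.
Fat = 775.5083 ÷ 9 kcal/g = 86.1676 g.

86 g/day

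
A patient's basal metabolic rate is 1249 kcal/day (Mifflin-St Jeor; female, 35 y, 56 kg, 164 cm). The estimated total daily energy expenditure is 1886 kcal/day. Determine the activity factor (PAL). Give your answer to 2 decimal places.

1.51

Activity factor = TEE ÷ BMR = 1886 ÷ 1249 = 1.51.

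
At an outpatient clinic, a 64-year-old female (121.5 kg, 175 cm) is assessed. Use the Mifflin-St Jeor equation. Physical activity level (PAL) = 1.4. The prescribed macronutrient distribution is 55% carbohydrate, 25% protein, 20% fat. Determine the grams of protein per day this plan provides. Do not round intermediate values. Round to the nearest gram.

Mifflin-St Jeor (female): BMR = 10(121.5) + 6.25(175) − 5(64) − 161 = 1215 + 1093.75 − 320 − 161 = 1827.75 kcal/day.
TEE = 1827.75 × 1.4 = 2558.85 kcal/day.
Protein energy = 25% × 2558.85 = 639.7125 kcal.
Protein = 639.7125 ÷ 4 kcal/g = 159.9281 g.

160 g/day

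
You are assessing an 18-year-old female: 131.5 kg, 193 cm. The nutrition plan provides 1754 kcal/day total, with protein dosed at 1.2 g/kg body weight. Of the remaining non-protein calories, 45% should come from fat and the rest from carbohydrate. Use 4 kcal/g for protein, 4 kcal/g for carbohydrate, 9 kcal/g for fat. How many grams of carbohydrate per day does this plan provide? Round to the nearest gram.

Protein = 1.2 × 131.5 = 157.8 g → 157.8 × 4 = 631.2 kcal.
Non-protein calories = 1754 − 631.2 = 1122.8 kcal.
Fat: 45% × 1122.8 = 505.26 kcal; carbohydrate: 617.54 kcal.
Carbohydrate: 617.54 kcal ÷ 4 kcal/g = 154.385 g.

154 g/day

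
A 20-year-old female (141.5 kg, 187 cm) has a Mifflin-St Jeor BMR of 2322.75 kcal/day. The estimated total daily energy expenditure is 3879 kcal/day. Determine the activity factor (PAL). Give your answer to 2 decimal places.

1.67

Activity factor = TEE ÷ BMR = 3879 ÷ 2322.75 = 1.67.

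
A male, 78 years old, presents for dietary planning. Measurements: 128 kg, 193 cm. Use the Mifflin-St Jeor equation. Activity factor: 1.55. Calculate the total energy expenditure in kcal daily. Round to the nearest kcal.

3257 kcal daily

Mifflin-St Jeor (male): BMR = 10(128) + 6.25(193) − 5(78) + 5 = 1280 + 1206.25 − 390 + 5 = 2101.25 kcal/day.
TEE = BMR × activity factor = 2101.25 × 1.55 = 3256.9375 kcal/day.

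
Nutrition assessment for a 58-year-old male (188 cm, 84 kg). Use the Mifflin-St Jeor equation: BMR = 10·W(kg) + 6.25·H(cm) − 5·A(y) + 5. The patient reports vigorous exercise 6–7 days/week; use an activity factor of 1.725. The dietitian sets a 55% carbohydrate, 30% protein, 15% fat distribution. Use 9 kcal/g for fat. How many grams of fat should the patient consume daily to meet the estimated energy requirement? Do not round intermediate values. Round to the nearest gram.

50 g/day

Mifflin-St Jeor (male): BMR = 10(84) + 6.25(188) − 5(58) + 5 = 840 + 1175 − 290 + 5 = 1730 kcal/day.
TEE = 1730 × 1.725 = 2984.25 kcal/day.
Fat energy = 15% × 2984.25 = 447.6375 kcal.
Fat = 447.6375 ÷ 9 kcal/g = 49.7375 g.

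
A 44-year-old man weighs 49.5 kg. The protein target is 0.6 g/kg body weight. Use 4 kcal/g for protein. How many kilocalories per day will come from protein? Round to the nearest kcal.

Protein = 0.6 g/kg × 49.5 kg = 29.7 g/day.
Protein energy = 29.7 g × 4 kcal/g = 118.8 kcal/day.

119 kcal/day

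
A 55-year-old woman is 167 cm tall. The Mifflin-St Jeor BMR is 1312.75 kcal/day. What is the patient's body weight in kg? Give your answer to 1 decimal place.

1312.75 = 10·W + 6.25(167) − 5(55) − 161
10·W = 1312.75 − 607.75 = 705, so W = 70.5 kg.

70.5 kg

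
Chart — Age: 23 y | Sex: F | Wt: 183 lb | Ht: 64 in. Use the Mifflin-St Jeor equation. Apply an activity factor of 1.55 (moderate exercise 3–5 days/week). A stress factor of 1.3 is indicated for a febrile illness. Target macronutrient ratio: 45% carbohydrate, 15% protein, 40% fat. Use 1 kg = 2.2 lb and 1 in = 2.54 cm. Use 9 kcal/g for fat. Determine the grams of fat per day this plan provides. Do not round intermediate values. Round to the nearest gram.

Convert to metric: weight = 183 ÷ 2.2 = 83.1818 kg; height = 64 × 2.54 = 162.56 cm.
Mifflin-St Jeor (female): BMR = 10(83.1818) + 6.25(162.56) − 5(23) − 161 = 831.8182 + 1016 − 115 − 161 = 1571.8182 kcal/day.
TEE = 1571.8182 × 1.55 = 2436.3182 kcal/day.
With stress factor 1.3: 2436.3182 × 1.3 = 3167.2136 kcal/day.
Fat energy = 40% × 3167.2136 = 1266.8855 kcal.
Fat = 1266.8855 ÷ 9 kcal/g = 140.7651 g.

141 g/day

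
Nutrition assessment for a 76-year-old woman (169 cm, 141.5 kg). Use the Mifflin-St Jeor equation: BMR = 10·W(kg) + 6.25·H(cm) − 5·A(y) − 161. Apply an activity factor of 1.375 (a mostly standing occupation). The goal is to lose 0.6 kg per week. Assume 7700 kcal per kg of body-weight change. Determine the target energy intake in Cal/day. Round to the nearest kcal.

1994 Cal/day

Mifflin-St Jeor (female): BMR = 10(141.5) + 6.25(169) − 5(76) − 161 = 1415 + 1056.25 − 380 − 161 = 1930.25 kcal/day.
TEE = 1930.25 × 1.375 = 2654.0938 kcal/day.
Required daily deficit = 0.6 × 7700 ÷ 7 = 660 kcal/day.
Target intake = 2654.0938 − 660 = 1994.0938 kcal/day.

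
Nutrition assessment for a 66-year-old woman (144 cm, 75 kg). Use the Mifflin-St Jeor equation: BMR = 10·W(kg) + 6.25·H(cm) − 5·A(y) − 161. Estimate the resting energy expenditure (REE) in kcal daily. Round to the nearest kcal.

Mifflin-St Jeor (female): BMR = 10(75) + 6.25(144) − 5(66) − 161 = 750 + 900 − 330 − 161 = 1159 kcal/day.

1159 kcal daily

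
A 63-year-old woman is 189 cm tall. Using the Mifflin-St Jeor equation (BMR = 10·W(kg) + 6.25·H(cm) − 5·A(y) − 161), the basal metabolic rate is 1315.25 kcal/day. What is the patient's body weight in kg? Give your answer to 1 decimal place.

61.0 kg

1315.25 = 10·W + 6.25(189) − 5(63) − 161
10·W = 1315.25 − 705.25 = 610, so W = 61 kg.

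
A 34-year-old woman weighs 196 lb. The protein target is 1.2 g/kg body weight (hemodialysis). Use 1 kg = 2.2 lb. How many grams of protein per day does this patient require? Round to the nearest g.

107 g/day

Weight in kg = 196 ÷ 2.2 = 89.0909 kg.
Protein = 1.2 g/kg × 89.0909 kg = 106.9091 g/day.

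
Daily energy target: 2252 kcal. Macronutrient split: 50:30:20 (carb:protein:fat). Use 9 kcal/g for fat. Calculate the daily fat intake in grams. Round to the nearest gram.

Fat energy = 20% × 2252 = 450.4 kcal.
At 9 kcal/g: 450.4 ÷ 9 = 50.0444 g.

50 g/day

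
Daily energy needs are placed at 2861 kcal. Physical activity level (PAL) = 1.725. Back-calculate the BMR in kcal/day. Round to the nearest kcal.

1659 kcal/day

BMR = TEE ÷ activity factor = 2861 ÷ 1.725 = 1658.5507 kcal/day.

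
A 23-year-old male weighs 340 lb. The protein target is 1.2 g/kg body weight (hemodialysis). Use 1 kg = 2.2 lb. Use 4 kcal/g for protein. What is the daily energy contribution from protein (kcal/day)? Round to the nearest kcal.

742 kcal/day

Weight in kg = 340 ÷ 2.2 = 154.5455 kg.
Protein = 1.2 g/kg × 154.5455 kg = 185.4545 g/day.
Protein energy = 185.4545 g × 4 kcal/g = 741.8182 kcal/day.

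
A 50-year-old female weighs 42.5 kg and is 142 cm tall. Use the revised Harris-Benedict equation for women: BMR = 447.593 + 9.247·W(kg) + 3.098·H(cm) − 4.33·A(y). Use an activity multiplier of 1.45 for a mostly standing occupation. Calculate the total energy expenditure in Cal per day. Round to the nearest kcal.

1543 Cal per day

Harris-Benedict: BMR = 447.593 + 9.247(42.5) + 3.098(142) − 4.33(50) = 1064.0065 kcal/day.
TEE = BMR × activity factor = 1064.0065 × 1.45 = 1542.8094 kcal/day.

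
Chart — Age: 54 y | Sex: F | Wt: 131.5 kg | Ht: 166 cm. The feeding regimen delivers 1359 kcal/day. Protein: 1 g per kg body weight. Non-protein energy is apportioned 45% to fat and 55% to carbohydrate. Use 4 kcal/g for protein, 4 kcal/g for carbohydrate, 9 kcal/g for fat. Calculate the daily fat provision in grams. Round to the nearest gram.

42 g/day

Protein = 1 × 131.5 = 131.5 g → 131.5 × 4 = 526 kcal.
Non-protein calories = 1359 − 526 = 833 kcal.
Fat: 45% × 833 = 374.85 kcal; carbohydrate: 458.15 kcal.
Fat: 374.85 kcal ÷ 9 kcal/g = 41.65 g.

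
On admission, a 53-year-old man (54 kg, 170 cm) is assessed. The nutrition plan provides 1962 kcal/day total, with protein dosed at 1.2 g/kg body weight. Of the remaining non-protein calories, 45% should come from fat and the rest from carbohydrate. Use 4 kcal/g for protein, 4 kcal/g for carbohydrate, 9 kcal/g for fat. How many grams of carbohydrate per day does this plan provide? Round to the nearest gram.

234 g/day

Protein = 1.2 × 54 = 64.8 g → 64.8 × 4 = 259.2 kcal.
Non-protein calories = 1962 − 259.2 = 1702.8 kcal.
Fat: 45% × 1702.8 = 766.26 kcal; carbohydrate: 936.54 kcal.
Carbohydrate: 936.54 kcal ÷ 4 kcal/g = 234.135 g.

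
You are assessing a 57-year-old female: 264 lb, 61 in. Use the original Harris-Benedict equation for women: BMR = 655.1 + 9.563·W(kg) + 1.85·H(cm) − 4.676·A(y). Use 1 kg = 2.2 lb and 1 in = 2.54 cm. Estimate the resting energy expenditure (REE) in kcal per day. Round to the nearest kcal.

1823 kcal per day

Convert to metric: weight = 264 ÷ 2.2 = 120 kg; height = 61 × 2.54 = 154.94 cm.
Harris-Benedict: BMR = 655.1 + 9.563(120) + 1.85(154.94) − 4.676(57) = 1822.767 kcal/day.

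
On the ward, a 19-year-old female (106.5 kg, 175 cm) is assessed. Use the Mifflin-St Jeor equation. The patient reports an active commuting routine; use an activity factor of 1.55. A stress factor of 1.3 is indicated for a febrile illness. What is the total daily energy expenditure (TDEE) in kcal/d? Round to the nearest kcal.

Mifflin-St Jeor (female): BMR = 10(106.5) + 6.25(175) − 5(19) − 161 = 1065 + 1093.75 − 95 − 161 = 1902.75 kcal/day.
TEE = BMR × activity factor = 1902.75 × 1.55 = 2949.2625 kcal/day.
Apply stress factor: 2949.2625 × 1.3 = 3834.0413 kcal/day.

3834 kcal/d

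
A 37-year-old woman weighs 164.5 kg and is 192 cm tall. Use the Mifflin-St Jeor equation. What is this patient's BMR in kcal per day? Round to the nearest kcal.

Mifflin-St Jeor (female): BMR = 10(164.5) + 6.25(192) − 5(37) − 161 = 1645 + 1200 − 185 − 161 = 2499 kcal/day.

2499 kcal per day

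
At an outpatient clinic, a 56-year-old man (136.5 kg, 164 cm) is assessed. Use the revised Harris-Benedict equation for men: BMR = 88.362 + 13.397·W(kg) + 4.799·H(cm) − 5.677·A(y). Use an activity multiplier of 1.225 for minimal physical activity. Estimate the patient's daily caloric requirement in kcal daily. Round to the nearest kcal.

Harris-Benedict: BMR = 88.362 + 13.397(136.5) + 4.799(164) − 5.677(56) = 2386.1765 kcal/day.
TEE = BMR × activity factor = 2386.1765 × 1.225 = 2923.0662 kcal/day.

2923 kcal daily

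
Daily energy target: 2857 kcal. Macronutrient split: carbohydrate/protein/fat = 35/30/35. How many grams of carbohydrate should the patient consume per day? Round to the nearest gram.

Carbohydrate energy = 35% × 2857 = 999.95 kcal.
At 4 kcal/g: 999.95 ÷ 4 = 249.9875 g.

250 g/day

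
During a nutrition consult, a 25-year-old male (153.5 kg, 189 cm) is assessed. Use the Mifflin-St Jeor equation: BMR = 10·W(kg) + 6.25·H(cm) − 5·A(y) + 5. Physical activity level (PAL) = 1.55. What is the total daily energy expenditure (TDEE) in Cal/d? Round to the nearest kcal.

4024 Cal/d

Mifflin-St Jeor (male): BMR = 10(153.5) + 6.25(189) − 5(25) + 5 = 1535 + 1181.25 − 125 + 5 = 2596.25 kcal/day.
TEE = BMR × activity factor = 2596.25 × 1.55 = 4024.1875 kcal/day.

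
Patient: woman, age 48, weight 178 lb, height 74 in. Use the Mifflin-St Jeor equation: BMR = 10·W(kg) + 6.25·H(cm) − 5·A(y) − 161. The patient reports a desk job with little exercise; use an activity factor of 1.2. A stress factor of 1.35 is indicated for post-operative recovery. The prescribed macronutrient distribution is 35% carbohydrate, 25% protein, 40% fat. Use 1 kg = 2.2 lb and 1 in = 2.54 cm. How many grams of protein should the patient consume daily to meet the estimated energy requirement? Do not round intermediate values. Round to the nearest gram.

160 g/day

Convert to metric: weight = 178 ÷ 2.2 = 80.9091 kg; height = 74 × 2.54 = 187.96 cm.
Mifflin-St Jeor (female): BMR = 10(80.9091) + 6.25(187.96) − 5(48) − 161 = 809.0909 + 1174.75 − 240 − 161 = 1582.8409 kcal/day.
TEE = 1582.8409 × 1.2 = 1899.4091 kcal/day.
With stress factor 1.35: 1899.4091 × 1.35 = 2564.2023 kcal/day.
Protein energy = 25% × 2564.2023 = 641.0506 kcal.
Protein = 641.0506 ÷ 4 kcal/g = 160.2626 g.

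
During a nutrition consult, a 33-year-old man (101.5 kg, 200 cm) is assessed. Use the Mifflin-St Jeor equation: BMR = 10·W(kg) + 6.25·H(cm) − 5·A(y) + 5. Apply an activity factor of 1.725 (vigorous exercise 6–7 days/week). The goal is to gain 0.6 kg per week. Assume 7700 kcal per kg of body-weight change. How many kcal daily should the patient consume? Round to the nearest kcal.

4291 kcal daily

Mifflin-St Jeor (male): BMR = 10(101.5) + 6.25(200) − 5(33) + 5 = 1015 + 1250 − 165 + 5 = 2105 kcal/day.
TEE = 2105 × 1.725 = 3631.125 kcal/day.
Required daily surplus = 0.6 × 7700 ÷ 7 = 660 kcal/day.
Target intake = 3631.125 + 660 = 4291.125 kcal/day.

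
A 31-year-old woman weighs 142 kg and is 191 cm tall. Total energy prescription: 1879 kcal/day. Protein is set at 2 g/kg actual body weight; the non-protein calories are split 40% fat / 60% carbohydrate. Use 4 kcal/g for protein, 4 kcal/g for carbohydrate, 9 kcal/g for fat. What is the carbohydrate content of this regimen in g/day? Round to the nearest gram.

Protein = 2 × 142 = 284 g → 284 × 4 = 1136 kcal.
Non-protein calories = 1879 − 1136 = 743 kcal.
Fat: 40% × 743 = 297.2 kcal; carbohydrate: 445.8 kcal.
Carbohydrate: 445.8 kcal ÷ 4 kcal/g = 111.45 g.

111 g/day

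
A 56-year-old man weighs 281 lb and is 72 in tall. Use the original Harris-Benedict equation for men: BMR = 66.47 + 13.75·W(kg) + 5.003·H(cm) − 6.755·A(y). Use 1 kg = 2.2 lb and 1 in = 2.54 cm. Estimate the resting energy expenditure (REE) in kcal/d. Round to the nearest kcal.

2359 kcal/d

Convert to metric: weight = 281 ÷ 2.2 = 127.7273 kg; height = 72 × 2.54 = 182.88 cm.
Harris-Benedict: BMR = 66.47 + 13.75(127.7273) + 5.003(182.88) − 6.755(56) = 2359.3886 kcal/day.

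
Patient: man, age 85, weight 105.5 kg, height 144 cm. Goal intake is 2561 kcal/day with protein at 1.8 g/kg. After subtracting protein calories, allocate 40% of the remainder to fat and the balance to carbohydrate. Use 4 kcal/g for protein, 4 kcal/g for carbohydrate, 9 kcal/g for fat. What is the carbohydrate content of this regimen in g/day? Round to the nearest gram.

Protein = 1.8 × 105.5 = 189.9 g → 189.9 × 4 = 759.6 kcal.
Non-protein calories = 2561 − 759.6 = 1801.4 kcal.
Fat: 40% × 1801.4 = 720.56 kcal; carbohydrate: 1080.84 kcal.
Carbohydrate: 1080.84 kcal ÷ 4 kcal/g = 270.21 g.

270 g/day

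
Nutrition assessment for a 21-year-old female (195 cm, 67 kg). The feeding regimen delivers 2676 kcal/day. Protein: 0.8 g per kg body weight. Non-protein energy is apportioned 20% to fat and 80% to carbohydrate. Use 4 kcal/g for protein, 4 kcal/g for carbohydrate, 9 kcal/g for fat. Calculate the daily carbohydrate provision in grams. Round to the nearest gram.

492 g/day

Protein = 0.8 × 67 = 53.6 g → 53.6 × 4 = 214.4 kcal.
Non-protein calories = 2676 − 214.4 = 2461.6 kcal.
Fat: 20% × 2461.6 = 492.32 kcal; carbohydrate: 1969.28 kcal.
Carbohydrate: 1969.28 kcal ÷ 4 kcal/g = 492.32 g.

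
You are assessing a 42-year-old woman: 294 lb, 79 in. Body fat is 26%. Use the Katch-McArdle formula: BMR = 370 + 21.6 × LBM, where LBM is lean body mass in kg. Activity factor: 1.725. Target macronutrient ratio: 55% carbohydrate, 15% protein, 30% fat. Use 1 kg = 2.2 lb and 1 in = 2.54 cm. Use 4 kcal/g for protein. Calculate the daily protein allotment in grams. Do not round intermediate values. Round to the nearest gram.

162 g/day

Convert to metric: weight = 294 ÷ 2.2 = 133.6364 kg; height = 79 × 2.54 = 200.66 cm.
LBM = 133.6364 × (1 − 0.26) = 98.8909 kg. Katch-McArdle: BMR = 370 + 21.6 × 98.8909 = 2506.0436 kcal/day.
TEE = 2506.0436 × 1.725 = 4322.9253 kcal/day.
Protein energy = 15% × 4322.9253 = 648.4388 kcal.
Protein = 648.4388 ÷ 4 kcal/g = 162.1097 g.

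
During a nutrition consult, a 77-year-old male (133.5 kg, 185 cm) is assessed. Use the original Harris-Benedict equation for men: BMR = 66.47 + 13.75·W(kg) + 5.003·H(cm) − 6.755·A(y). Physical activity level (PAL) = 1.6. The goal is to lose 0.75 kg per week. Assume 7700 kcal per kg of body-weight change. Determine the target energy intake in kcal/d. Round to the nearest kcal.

Harris-Benedict: BMR = 66.47 + 13.75(133.5) + 5.003(185) − 6.755(77) = 2307.515 kcal/day.
TEE = 2307.515 × 1.6 = 3692.024 kcal/day.
Required daily deficit = 0.75 × 7700 ÷ 7 = 825 kcal/day.
Target intake = 3692.024 − 825 = 2867.024 kcal/day.

2867 kcal/d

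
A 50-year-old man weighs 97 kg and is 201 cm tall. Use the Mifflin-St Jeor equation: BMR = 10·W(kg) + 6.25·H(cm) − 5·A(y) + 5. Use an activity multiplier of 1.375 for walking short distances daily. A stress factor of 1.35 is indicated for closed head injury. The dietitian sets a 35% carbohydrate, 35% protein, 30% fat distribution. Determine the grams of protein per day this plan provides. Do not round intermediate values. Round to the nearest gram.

Mifflin-St Jeor (male): BMR = 10(97) + 6.25(201) − 5(50) + 5 = 970 + 1256.25 − 250 + 5 = 1981.25 kcal/day.
TEE = 1981.25 × 1.375 = 2724.2188 kcal/day.
With stress factor 1.35: 2724.2188 × 1.35 = 3677.6953 kcal/day.
Protein energy = 35% × 3677.6953 = 1287.1934 kcal.
Protein = 1287.1934 ÷ 4 kcal/g = 321.7983 g.

322 g/day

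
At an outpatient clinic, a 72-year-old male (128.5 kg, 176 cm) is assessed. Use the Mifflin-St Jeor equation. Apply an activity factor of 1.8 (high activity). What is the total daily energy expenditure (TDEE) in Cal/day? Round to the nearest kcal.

Mifflin-St Jeor (male): BMR = 10(128.5) + 6.25(176) − 5(72) + 5 = 1285 + 1100 − 360 + 5 = 2030 kcal/day.
TEE = BMR × activity factor = 2030 × 1.8 = 3654 kcal/day.

3654 Cal/day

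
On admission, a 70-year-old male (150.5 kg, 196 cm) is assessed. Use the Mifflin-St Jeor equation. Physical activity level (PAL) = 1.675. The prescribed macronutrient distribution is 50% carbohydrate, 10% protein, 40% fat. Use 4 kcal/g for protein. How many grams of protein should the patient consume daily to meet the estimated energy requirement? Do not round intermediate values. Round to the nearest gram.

100 g/day

Mifflin-St Jeor (male): BMR = 10(150.5) + 6.25(196) − 5(70) + 5 = 1505 + 1225 − 350 + 5 = 2385 kcal/day.
TEE = 2385 × 1.675 = 3994.875 kcal/day.
Protein energy = 10% × 3994.875 = 399.4875 kcal.
Protein = 399.4875 ÷ 4 kcal/g = 99.8719 g.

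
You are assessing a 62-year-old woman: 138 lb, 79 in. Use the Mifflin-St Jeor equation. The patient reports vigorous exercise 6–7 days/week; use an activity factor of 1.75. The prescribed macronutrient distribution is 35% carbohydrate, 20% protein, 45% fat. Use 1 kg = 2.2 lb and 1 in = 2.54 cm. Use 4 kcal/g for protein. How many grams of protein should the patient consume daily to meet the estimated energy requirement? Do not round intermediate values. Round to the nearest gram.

Convert to metric: weight = 138 ÷ 2.2 = 62.7273 kg; height = 79 × 2.54 = 200.66 cm.
Mifflin-St Jeor (female): BMR = 10(62.7273) + 6.25(200.66) − 5(62) − 161 = 627.2727 + 1254.125 − 310 − 161 = 1410.3977 kcal/day.
TEE = 1410.3977 × 1.75 = 2468.196 kcal/day.
Protein energy = 20% × 2468.196 = 493.6392 kcal.
Protein = 493.6392 ÷ 4 kcal/g = 123.4098 g.

123 g/day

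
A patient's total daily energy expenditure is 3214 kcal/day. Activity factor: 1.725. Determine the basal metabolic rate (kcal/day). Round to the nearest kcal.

1863 kcal/day

BMR = TEE ÷ activity factor = 3214 ÷ 1.725 = 1863.1884 kcal/day.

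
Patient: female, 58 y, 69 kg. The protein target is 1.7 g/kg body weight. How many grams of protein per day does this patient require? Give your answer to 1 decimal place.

117.3 g/day

Protein = 1.7 g/kg × 69 kg = 117.3 g/day.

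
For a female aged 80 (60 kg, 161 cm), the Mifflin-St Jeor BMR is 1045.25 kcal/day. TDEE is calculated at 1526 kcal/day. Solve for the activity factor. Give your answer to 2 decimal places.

Activity factor = TEE ÷ BMR = 1526 ÷ 1045.25 = 1.46.

1.46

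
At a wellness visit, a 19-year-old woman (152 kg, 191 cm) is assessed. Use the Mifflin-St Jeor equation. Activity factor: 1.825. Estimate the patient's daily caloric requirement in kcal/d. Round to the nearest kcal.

4485 kcal/d

Mifflin-St Jeor (female): BMR = 10(152) + 6.25(191) − 5(19) − 161 = 1520 + 1193.75 − 95 − 161 = 2457.75 kcal/day.
TEE = BMR × activity factor = 2457.75 × 1.825 = 4485.3938 kcal/day.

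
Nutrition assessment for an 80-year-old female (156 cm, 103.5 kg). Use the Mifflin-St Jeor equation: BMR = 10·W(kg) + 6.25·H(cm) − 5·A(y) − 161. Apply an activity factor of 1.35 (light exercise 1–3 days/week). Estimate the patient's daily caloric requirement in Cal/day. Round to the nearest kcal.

1956 Cal/day

Mifflin-St Jeor (female): BMR = 10(103.5) + 6.25(156) − 5(80) − 161 = 1035 + 975 − 400 − 161 = 1449 kcal/day.
TEE = BMR × activity factor = 1449 × 1.35 = 1956.15 kcal/day.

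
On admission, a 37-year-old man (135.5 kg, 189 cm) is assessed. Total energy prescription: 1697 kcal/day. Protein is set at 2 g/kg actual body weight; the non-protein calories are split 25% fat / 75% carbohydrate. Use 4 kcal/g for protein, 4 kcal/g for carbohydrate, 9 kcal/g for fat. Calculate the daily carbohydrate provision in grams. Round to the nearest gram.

115 g/day

Protein = 2 × 135.5 = 271 g → 271 × 4 = 1084 kcal.
Non-protein calories = 1697 − 1084 = 613 kcal.
Fat: 25% × 613 = 153.25 kcal; carbohydrate: 459.75 kcal.
Carbohydrate: 459.75 kcal ÷ 4 kcal/g = 114.9375 g.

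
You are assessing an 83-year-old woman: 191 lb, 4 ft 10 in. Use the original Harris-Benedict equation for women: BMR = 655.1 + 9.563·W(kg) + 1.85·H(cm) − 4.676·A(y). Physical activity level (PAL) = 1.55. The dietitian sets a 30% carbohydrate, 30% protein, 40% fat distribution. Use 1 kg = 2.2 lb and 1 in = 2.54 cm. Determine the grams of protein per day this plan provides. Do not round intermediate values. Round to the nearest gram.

159 g/day

Convert to metric: weight = 191 ÷ 2.2 = 86.8182 kg; height = (4×12 + 10) × 2.54 = 58 × 2.54 = 147.32 cm.
Harris-Benedict: BMR = 655.1 + 9.563(86.8182) + 1.85(147.32) − 4.676(83) = 1369.7763 kcal/day.
TEE = 1369.7763 × 1.55 = 2123.1532 kcal/day.
Protein energy = 30% × 2123.1532 = 636.946 kcal.
Protein = 636.946 ÷ 4 kcal/g = 159.2365 g.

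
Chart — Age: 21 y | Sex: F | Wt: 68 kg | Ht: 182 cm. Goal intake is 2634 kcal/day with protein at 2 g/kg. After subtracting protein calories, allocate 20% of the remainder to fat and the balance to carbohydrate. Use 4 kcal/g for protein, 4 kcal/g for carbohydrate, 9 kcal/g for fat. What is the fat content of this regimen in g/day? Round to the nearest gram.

Protein = 2 × 68 = 136 g → 136 × 4 = 544 kcal.
Non-protein calories = 2634 − 544 = 2090 kcal.
Fat: 20% × 2090 = 418 kcal; carbohydrate: 1672 kcal.
Fat: 418 kcal ÷ 9 kcal/g = 46.4444 g.

46 g/day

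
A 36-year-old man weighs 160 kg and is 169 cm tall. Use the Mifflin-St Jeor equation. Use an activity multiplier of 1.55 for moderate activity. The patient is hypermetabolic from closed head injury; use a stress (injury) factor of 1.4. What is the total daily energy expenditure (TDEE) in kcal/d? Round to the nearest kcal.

5384 kcal/d

Mifflin-St Jeor (male): BMR = 10(160) + 6.25(169) − 5(36) + 5 = 1600 + 1056.25 − 180 + 5 = 2481.25 kcal/day.
TEE = BMR × activity factor = 2481.25 × 1.55 = 3845.9375 kcal/day.
Apply stress factor: 3845.9375 × 1.4 = 5384.3125 kcal/day.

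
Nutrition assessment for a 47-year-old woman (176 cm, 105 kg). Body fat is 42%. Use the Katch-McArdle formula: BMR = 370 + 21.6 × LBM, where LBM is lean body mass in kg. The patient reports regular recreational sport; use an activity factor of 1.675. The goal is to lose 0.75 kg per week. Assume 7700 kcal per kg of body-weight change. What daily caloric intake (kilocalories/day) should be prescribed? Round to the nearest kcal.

1998 kilocalories/day

LBM = 105 × (1 − 0.42) = 60.9 kg. Katch-McArdle: BMR = 370 + 21.6 × 60.9 = 1685.44 kcal/day.
TEE = 1685.44 × 1.675 = 2823.112 kcal/day.
Required daily deficit = 0.75 × 7700 ÷ 7 = 825 kcal/day.
Target intake = 2823.112 − 825 = 1998.112 kcal/day.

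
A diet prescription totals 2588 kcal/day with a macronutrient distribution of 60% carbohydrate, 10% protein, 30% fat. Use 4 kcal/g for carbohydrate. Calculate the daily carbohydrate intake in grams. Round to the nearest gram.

Carbohydrate energy = 60% × 2588 = 1552.8 kcal.
At 4 kcal/g: 1552.8 ÷ 4 = 388.2 g.

388 g/day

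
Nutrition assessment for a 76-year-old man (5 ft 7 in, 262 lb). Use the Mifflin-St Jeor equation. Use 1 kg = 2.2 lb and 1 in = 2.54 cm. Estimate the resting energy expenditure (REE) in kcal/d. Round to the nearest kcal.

Convert to metric: weight = 262 ÷ 2.2 = 119.0909 kg; height = (5×12 + 7) × 2.54 = 67 × 2.54 = 170.18 cm.
Mifflin-St Jeor (male): BMR = 10(119.0909) + 6.25(170.18) − 5(76) + 5 = 1190.9091 + 1063.625 − 380 + 5 = 1879.5341 kcal/day.

1880 kcal/d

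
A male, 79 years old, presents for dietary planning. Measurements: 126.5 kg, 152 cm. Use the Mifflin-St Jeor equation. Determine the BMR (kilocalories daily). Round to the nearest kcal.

1825 kilocalories daily

Mifflin-St Jeor (male): BMR = 10(126.5) + 6.25(152) − 5(79) + 5 = 1265 + 950 − 395 + 5 = 1825 kcal/day.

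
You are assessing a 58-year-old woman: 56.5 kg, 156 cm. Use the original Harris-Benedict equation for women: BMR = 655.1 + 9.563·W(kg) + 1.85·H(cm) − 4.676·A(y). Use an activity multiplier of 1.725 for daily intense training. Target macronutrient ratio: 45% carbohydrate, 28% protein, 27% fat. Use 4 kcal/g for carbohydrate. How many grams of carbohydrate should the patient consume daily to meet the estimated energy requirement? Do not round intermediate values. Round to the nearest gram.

235 g/day

Harris-Benedict: BMR = 655.1 + 9.563(56.5) + 1.85(156) − 4.676(58) = 1212.8015 kcal/day.
TEE = 1212.8015 × 1.725 = 2092.0826 kcal/day.
Carbohydrate energy = 45% × 2092.0826 = 941.4372 kcal.
Carbohydrate = 941.4372 ÷ 4 kcal/g = 235.3593 g.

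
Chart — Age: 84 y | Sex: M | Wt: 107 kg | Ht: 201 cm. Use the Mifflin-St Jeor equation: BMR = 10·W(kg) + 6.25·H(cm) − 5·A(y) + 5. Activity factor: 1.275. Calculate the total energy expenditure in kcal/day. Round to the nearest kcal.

Mifflin-St Jeor (male): BMR = 10(107) + 6.25(201) − 5(84) + 5 = 1070 + 1256.25 − 420 + 5 = 1911.25 kcal/day.
TEE = BMR × activity factor = 1911.25 × 1.275 = 2436.8438 kcal/day.

2437 kcal/day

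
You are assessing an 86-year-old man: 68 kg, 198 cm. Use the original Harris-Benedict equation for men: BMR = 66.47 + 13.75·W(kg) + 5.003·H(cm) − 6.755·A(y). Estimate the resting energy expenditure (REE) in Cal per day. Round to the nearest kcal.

Harris-Benedict: BMR = 66.47 + 13.75(68) + 5.003(198) − 6.755(86) = 1411.134 kcal/day.

1411 Cal per day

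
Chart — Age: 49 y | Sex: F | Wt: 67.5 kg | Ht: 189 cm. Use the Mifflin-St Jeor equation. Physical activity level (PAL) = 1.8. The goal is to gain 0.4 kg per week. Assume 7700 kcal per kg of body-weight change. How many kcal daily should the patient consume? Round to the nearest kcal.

3050 kcal daily

Mifflin-St Jeor (female): BMR = 10(67.5) + 6.25(189) − 5(49) − 161 = 675 + 1181.25 − 245 − 161 = 1450.25 kcal/day.
TEE = 1450.25 × 1.8 = 2610.45 kcal/day.
Required daily surplus = 0.4 × 7700 ÷ 7 = 440 kcal/day.
Target intake = 2610.45 + 440 = 3050.45 kcal/day.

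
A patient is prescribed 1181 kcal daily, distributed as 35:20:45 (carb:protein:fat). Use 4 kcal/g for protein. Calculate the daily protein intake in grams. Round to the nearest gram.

Protein energy = 20% × 1181 = 236.2 kcal.
At 4 kcal/g: 236.2 ÷ 4 = 59.05 g.

59 g/day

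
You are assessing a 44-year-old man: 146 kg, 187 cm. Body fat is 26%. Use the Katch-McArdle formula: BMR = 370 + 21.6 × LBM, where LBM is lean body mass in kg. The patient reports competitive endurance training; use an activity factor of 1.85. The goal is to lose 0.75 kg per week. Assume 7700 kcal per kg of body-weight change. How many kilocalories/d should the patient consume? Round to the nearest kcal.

LBM = 146 × (1 − 0.26) = 108.04 kg. Katch-McArdle: BMR = 370 + 21.6 × 108.04 = 2703.664 kcal/day.
TEE = 2703.664 × 1.85 = 5001.7784 kcal/day.
Required daily deficit = 0.75 × 7700 ÷ 7 = 825 kcal/day.
Target intake = 5001.7784 − 825 = 4176.7784 kcal/day.

4177 kilocalories/d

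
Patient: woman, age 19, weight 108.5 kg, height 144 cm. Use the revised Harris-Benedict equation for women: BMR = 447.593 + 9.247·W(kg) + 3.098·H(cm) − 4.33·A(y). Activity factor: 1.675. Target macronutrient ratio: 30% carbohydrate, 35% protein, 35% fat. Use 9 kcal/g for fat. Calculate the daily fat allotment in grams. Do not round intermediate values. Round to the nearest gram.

Harris-Benedict: BMR = 447.593 + 9.247(108.5) + 3.098(144) − 4.33(19) = 1814.7345 kcal/day.
TEE = 1814.7345 × 1.675 = 3039.6803 kcal/day.
Fat energy = 35% × 3039.6803 = 1063.8881 kcal.
Fat = 1063.8881 ÷ 9 kcal/g = 118.2098 g.

118 g/day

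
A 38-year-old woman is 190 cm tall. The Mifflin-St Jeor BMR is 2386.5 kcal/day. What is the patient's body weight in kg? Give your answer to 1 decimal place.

155.0 kg

2386.5 = 10·W + 6.25(190) − 5(38) − 161
10·W = 2386.5 − 836.5 = 1550, so W = 155 kg.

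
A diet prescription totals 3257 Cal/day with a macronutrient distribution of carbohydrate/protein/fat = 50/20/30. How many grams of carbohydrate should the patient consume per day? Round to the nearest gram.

407 g/day

Carbohydrate energy = 50% × 3257 = 1628.5 kcal.
At 4 kcal/g: 1628.5 ÷ 4 = 407.125 g.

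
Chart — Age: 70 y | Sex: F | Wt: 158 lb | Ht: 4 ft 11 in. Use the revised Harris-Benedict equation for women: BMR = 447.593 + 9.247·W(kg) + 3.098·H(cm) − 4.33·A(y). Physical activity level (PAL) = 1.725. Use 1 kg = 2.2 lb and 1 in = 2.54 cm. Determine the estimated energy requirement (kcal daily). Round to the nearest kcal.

Convert to metric: weight = 158 ÷ 2.2 = 71.8182 kg; height = (4×12 + 11) × 2.54 = 59 × 2.54 = 149.86 cm.
Harris-Benedict: BMR = 447.593 + 9.247(71.8182) + 3.098(149.86) − 4.33(70) = 1272.862 kcal/day.
TEE = BMR × activity factor = 1272.862 × 1.725 = 2195.687 kcal/day.

2196 kcal daily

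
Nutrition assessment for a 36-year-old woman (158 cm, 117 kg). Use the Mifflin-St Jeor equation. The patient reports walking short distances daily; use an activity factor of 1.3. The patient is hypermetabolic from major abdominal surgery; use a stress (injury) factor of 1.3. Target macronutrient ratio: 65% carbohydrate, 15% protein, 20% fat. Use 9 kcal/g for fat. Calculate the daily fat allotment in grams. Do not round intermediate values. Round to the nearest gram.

Mifflin-St Jeor (female): BMR = 10(117) + 6.25(158) − 5(36) − 161 = 1170 + 987.5 − 180 − 161 = 1816.5 kcal/day.
TEE = 1816.5 × 1.3 = 2361.45 kcal/day.
With stress factor 1.3: 2361.45 × 1.3 = 3069.885 kcal/day.
Fat energy = 20% × 3069.885 = 613.977 kcal.
Fat = 613.977 ÷ 9 kcal/g = 68.2197 g.

68 g/day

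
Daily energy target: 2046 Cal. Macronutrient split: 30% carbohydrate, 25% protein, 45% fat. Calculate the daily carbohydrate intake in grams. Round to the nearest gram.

Carbohydrate energy = 30% × 2046 = 613.8 kcal.
At 4 kcal/g: 613.8 ÷ 4 = 153.45 g.

153 g/day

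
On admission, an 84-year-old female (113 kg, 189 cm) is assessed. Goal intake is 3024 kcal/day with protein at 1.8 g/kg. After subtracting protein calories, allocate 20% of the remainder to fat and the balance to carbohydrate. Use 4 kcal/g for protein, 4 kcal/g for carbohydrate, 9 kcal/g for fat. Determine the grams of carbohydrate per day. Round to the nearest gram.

442 g/day

Protein = 1.8 × 113 = 203.4 g → 203.4 × 4 = 813.6 kcal.
Non-protein calories = 3024 − 813.6 = 2210.4 kcal.
Fat: 20% × 2210.4 = 442.08 kcal; carbohydrate: 1768.32 kcal.
Carbohydrate: 1768.32 kcal ÷ 4 kcal/g = 442.08 g.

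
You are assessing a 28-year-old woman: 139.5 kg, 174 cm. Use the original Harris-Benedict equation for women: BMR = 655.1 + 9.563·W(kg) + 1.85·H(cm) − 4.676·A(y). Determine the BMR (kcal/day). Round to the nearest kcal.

Harris-Benedict: BMR = 655.1 + 9.563(139.5) + 1.85(174) − 4.676(28) = 2180.1105 kcal/day.

2180 kcal/day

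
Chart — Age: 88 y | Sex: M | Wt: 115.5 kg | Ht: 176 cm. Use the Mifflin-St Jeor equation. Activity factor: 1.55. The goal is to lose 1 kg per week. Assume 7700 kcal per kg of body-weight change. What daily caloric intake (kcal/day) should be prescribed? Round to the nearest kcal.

1721 kcal/day

Mifflin-St Jeor (male): BMR = 10(115.5) + 6.25(176) − 5(88) + 5 = 1155 + 1100 − 440 + 5 = 1820 kcal/day.
TEE = 1820 × 1.55 = 2821 kcal/day.
Required daily deficit = 1 × 7700 ÷ 7 = 1100 kcal/day.
Target intake = 2821 − 1100 = 1721 kcal/day.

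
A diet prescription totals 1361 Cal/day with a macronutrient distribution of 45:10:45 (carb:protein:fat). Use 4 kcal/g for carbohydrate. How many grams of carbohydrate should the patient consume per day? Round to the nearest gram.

Carbohydrate energy = 45% × 1361 = 612.45 kcal.
At 4 kcal/g: 612.45 ÷ 4 = 153.1125 g.

153 g/day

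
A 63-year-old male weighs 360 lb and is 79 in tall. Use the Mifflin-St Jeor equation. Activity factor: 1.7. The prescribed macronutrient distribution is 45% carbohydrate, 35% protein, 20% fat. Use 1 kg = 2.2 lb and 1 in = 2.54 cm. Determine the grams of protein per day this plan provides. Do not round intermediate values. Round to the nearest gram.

Convert to metric: weight = 360 ÷ 2.2 = 163.6364 kg; height = 79 × 2.54 = 200.66 cm.
Mifflin-St Jeor (male): BMR = 10(163.6364) + 6.25(200.66) − 5(63) + 5 = 1636.3636 + 1254.125 − 315 + 5 = 2580.4886 kcal/day.
TEE = 2580.4886 × 1.7 = 4386.8307 kcal/day.
Protein energy = 35% × 4386.8307 = 1535.3907 kcal.
Protein = 1535.3907 ÷ 4 kcal/g = 383.8477 g.

384 g/day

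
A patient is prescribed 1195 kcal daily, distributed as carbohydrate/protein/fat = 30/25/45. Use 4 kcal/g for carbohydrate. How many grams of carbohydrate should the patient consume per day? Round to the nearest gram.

90 g/day

Carbohydrate energy = 30% × 1195 = 358.5 kcal.
At 4 kcal/g: 358.5 ÷ 4 = 89.625 g.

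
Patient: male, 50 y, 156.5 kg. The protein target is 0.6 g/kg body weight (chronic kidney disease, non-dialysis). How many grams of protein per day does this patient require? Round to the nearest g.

Protein = 0.6 g/kg × 156.5 kg = 93.9 g/day.

94 g/day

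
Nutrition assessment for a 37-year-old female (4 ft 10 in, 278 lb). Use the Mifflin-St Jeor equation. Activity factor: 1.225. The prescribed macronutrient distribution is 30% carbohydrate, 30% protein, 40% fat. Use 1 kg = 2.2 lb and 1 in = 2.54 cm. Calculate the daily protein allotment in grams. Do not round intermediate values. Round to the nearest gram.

Convert to metric: weight = 278 ÷ 2.2 = 126.3636 kg; height = (4×12 + 10) × 2.54 = 58 × 2.54 = 147.32 cm.
Mifflin-St Jeor (female): BMR = 10(126.3636) + 6.25(147.32) − 5(37) − 161 = 1263.6364 + 920.75 − 185 − 161 = 1838.3864 kcal/day.
TEE = 1838.3864 × 1.225 = 2252.0233 kcal/day.
Protein energy = 30% × 2252.0233 = 675.607 kcal.
Protein = 675.607 ÷ 4 kcal/g = 168.9017 g.

169 g/day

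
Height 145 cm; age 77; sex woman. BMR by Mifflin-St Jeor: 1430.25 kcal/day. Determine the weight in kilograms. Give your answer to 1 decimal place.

107.0 kg

1430.25 = 10·W + 6.25(145) − 5(77) − 161
10·W = 1430.25 − 360.25 = 1070, so W = 107 kg.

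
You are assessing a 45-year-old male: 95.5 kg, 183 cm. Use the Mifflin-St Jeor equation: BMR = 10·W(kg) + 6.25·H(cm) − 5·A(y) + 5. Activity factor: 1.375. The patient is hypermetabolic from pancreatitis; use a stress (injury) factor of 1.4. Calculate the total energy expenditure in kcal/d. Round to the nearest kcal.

Mifflin-St Jeor (male): BMR = 10(95.5) + 6.25(183) − 5(45) + 5 = 955 + 1143.75 − 225 + 5 = 1878.75 kcal/day.
TEE = BMR × activity factor = 1878.75 × 1.375 = 2583.2813 kcal/day.
Apply stress factor: 2583.2813 × 1.4 = 3616.5938 kcal/day.

3617 kcal/d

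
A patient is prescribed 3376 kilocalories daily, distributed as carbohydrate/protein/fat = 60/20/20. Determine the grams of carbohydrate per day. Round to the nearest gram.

Carbohydrate energy = 60% × 3376 = 2025.6 kcal.
At 4 kcal/g: 2025.6 ÷ 4 = 506.4 g.

506 g/day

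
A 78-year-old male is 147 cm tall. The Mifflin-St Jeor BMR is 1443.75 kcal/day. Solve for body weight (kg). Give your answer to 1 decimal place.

91.0 kg

1443.75 = 10·W + 6.25(147) − 5(78) + 5
10·W = 1443.75 − 533.75 = 910, so W = 91 kg.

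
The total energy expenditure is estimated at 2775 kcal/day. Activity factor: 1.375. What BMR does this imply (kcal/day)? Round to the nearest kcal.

2018 kcal/day

BMR = TEE ÷ activity factor = 2775 ÷ 1.375 = 2018.1818 kcal/day.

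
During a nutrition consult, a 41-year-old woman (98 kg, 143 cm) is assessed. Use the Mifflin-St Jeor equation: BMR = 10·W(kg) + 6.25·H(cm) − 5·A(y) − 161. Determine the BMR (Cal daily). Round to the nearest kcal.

Mifflin-St Jeor (female): BMR = 10(98) + 6.25(143) − 5(41) − 161 = 980 + 893.75 − 205 − 161 = 1507.75 kcal/day.

1508 Cal daily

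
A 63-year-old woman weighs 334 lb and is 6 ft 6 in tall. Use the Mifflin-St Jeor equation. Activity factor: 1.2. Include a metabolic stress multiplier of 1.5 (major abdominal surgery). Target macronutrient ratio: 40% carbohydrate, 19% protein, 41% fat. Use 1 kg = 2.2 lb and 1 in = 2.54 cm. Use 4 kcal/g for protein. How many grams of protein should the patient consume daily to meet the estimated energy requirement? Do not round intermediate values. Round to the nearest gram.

Convert to metric: weight = 334 ÷ 2.2 = 151.8182 kg; height = (6×12 + 6) × 2.54 = 78 × 2.54 = 198.12 cm.
Mifflin-St Jeor (female): BMR = 10(151.8182) + 6.25(198.12) − 5(63) − 161 = 1518.1818 + 1238.25 − 315 − 161 = 2280.4318 kcal/day.
TEE = 2280.4318 × 1.2 = 2736.5182 kcal/day.
With stress factor 1.5: 2736.5182 × 1.5 = 4104.7773 kcal/day.
Protein energy = 19% × 4104.7773 = 779.9077 kcal.
Protein = 779.9077 ÷ 4 kcal/g = 194.9769 g.

195 g/day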